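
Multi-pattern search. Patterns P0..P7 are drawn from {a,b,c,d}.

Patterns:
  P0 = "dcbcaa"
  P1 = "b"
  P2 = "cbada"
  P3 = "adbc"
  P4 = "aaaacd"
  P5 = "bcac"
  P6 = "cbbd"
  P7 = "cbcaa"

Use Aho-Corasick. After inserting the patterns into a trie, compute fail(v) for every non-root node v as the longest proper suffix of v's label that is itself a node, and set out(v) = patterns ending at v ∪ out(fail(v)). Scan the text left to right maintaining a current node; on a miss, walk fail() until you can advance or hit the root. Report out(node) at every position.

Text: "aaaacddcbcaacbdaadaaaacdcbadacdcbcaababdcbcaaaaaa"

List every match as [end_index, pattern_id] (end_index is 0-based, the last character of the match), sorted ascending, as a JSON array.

Build automaton:
Trie (insert patterns):
  n0 'ε': a→13 b→7 c→8 d→1
  n1 'd': c→2
  n2 'dc': b→3
  n3 'dcb': c→4
  n4 'dcbc': a→5
  n5 'dcbca': a→6
  n6 'dcbcaa': ·  [P0 ends]
  n7 'b': c→22  [P1 ends]
  n8 'c': b→9
  n9 'cb': a→10 b→25 c→27
  n10 'cba': d→11
  n11 'cbad': a→12
  n12 'cbada': ·  [P2 ends]
  n13 'a': a→17 d→14
  n14 'ad': b→15
  n15 'adb': c→16
  n16 'adbc': ·  [P3 ends]
  n17 'aa': a→18
  n18 'aaa': a→19
  n19 'aaaa': c→20
  n20 'aaaac': d→21
  n21 'aaaacd': ·  [P4 ends]
  n22 'bc': a→23
  n23 'bca': c→24
  n24 'bcac': ·  [P5 ends]
  n25 'cbb': d→26
  n26 'cbbd': ·  [P6 ends]
  n27 'cbc': a→28
  n28 'cbca': a→29
  n29 'cbcaa': ·  [P7 ends]

Failure links (BFS by depth):
  fail(1) 'd': from fail(0)=0 chase 'd': 0 ⇒ 0;  out=∅∪out(0)=∅
  fail(7) 'b': from fail(0)=0 chase 'b': 0 ⇒ 0;  out={1}∪out(0)={1}
  fail(8) 'c': from fail(0)=0 chase 'c': 0 ⇒ 0;  out=∅∪out(0)=∅
  fail(13) 'a': from fail(0)=0 chase 'a': 0 ⇒ 0;  out=∅∪out(0)=∅
  fail(2) 'dc': from fail(1)=0 chase 'c': 0 ⇒ 8;  out=∅∪out(8)=∅
  fail(9) 'cb': from fail(8)=0 chase 'b': 0 ⇒ 7;  out=∅∪out(7)={1}
  fail(14) 'ad': from fail(13)=0 chase 'd': 0 ⇒ 1;  out=∅∪out(1)=∅
  fail(17) 'aa': from fail(13)=0 chase 'a': 0 ⇒ 13;  out=∅∪out(13)=∅
  fail(22) 'bc': from fail(7)=0 chase 'c': 0 ⇒ 8;  out=∅∪out(8)=∅
  fail(3) 'dcb': from fail(2)=8 chase 'b': 8 ⇒ 9;  out=∅∪out(9)={1}
  fail(10) 'cba': from fail(9)=7 chase 'a': 7→0 ⇒ 13;  out=∅∪out(13)=∅
  fail(15) 'adb': from fail(14)=1 chase 'b': 1→0 ⇒ 7;  out=∅∪out(7)={1}
  fail(18) 'aaa': from fail(17)=13 chase 'a': 13 ⇒ 17;  out=∅∪out(17)=∅
  fail(23) 'bca': from fail(22)=8 chase 'a': 8→0 ⇒ 13;  out=∅∪out(13)=∅
  fail(25) 'cbb': from fail(9)=7 chase 'b': 7→0 ⇒ 7;  out=∅∪out(7)={1}
  fail(27) 'cbc': from fail(9)=7 chase 'c': 7 ⇒ 22;  out=∅∪out(22)=∅
  fail(4) 'dcbc': from fail(3)=9 chase 'c': 9 ⇒ 27;  out=∅∪out(27)=∅
  fail(11) 'cbad': from fail(10)=13 chase 'd': 13 ⇒ 14;  out=∅∪out(14)=∅
  fail(16) 'adbc': from fail(15)=7 chase 'c': 7 ⇒ 22;  out={3}∪out(22)={3}
  fail(19) 'aaaa': from fail(18)=17 chase 'a': 17 ⇒ 18;  out=∅∪out(18)=∅
  fail(24) 'bcac': from fail(23)=13 chase 'c': 13→0 ⇒ 8;  out={5}∪out(8)={5}
  fail(26) 'cbbd': from fail(25)=7 chase 'd': 7→0 ⇒ 1;  out={6}∪out(1)={6}
  fail(28) 'cbca': from fail(27)=22 chase 'a': 22 ⇒ 23;  out=∅∪out(23)=∅
  fail(5) 'dcbca': from fail(4)=27 chase 'a': 27 ⇒ 28;  out=∅∪out(28)=∅
  fail(12) 'cbada': from fail(11)=14 chase 'a': 14→1→0 ⇒ 13;  out={2}∪out(13)={2}
  fail(20) 'aaaac': from fail(19)=18 chase 'c': 18→17→13→0 ⇒ 8;  out=∅∪out(8)=∅
  fail(29) 'cbcaa': from fail(28)=23 chase 'a': 23→13 ⇒ 17;  out={7}∪out(17)={7}
  fail(6) 'dcbcaa': from fail(5)=28 chase 'a': 28 ⇒ 29;  out={0}∪out(29)={0,7}
  fail(21) 'aaaacd': from fail(20)=8 chase 'd': 8→0 ⇒ 1;  out={4}∪out(1)={4}

Scan:
pos 0 'a': at 13
pos 1 'a': at 17
pos 2 'a': at 18
pos 3 'a': at 19
pos 4 'c': at 20
pos 5 'd': at 21  emit P4@[0:5]
pos 6 'd': at 1 (via fail)
pos 7 'c': at 2
pos 8 'b': at 3  emit P1@[8:8]
pos 9 'c': at 4
pos 10 'a': at 5
pos 11 'a': at 6  emit P0@[6:11],P7@[7:11]
pos 12 'c': at 8 (via fail)
pos 13 'b': at 9  emit P1@[13:13]
pos 14 'd': at 1 (via fail)
pos 15 'a': at 13 (via fail)
pos 16 'a': at 17
pos 17 'd': at 14 (via fail)
pos 18 'a': at 13 (via fail)
pos 19 'a': at 17
pos 20 'a': at 18
pos 21 'a': at 19
pos 22 'c': at 20
pos 23 'd': at 21  emit P4@[18:23]
pos 24 'c': at 2 (via fail)
pos 25 'b': at 3  emit P1@[25:25]
pos 26 'a': at 10 (via fail)
pos 27 'd': at 11
pos 28 'a': at 12  emit P2@[24:28]
pos 29 'c': at 8 (via fail)
pos 30 'd': at 1 (via fail)
pos 31 'c': at 2
pos 32 'b': at 3  emit P1@[32:32]
pos 33 'c': at 4
pos 34 'a': at 5
pos 35 'a': at 6  emit P0@[30:35],P7@[31:35]
pos 36 'b': at 7 (via fail)  emit P1@[36:36]
pos 37 'a': at 13 (via fail)
pos 38 'b': at 7 (via fail)  emit P1@[38:38]
pos 39 'd': at 1 (via fail)
pos 40 'c': at 2
pos 41 'b': at 3  emit P1@[41:41]
pos 42 'c': at 4
pos 43 'a': at 5
pos 44 'a': at 6  emit P0@[39:44],P7@[40:44]
pos 45 'a': at 18 (via fail)
pos 46 'a': at 19
pos 47 'a': at 19 (via fail)
pos 48 'a': at 19 (via fail)

Result: [[5,4],[8,1],[11,0],[11,7],[13,1],[23,4],[25,1],[28,2],[32,1],[35,0],[35,7],[36,1],[38,1],[41,1],[44,0],[44,7]]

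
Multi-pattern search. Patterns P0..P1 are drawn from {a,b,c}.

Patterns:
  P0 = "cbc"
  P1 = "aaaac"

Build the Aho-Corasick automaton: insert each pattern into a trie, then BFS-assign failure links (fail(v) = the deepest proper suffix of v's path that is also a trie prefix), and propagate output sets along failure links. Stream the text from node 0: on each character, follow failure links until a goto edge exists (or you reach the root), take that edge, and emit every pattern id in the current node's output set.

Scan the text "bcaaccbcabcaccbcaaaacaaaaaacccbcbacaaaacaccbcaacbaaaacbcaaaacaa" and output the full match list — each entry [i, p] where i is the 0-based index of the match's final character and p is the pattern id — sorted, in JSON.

Build:
Trie (insert patterns):
  0='ε' goto a→4 c→1
  1='c' goto b→2
  2='cb' goto c→3
  3='cbc' goto ·  ←P0
  4='a' goto a→5
  5='aa' goto a→6
  6='aaa' goto a→7
  7='aaaa' goto c→8
  8='aaaac' goto ·  ←P1

Failure links (BFS by depth):
  fail(1) 'c': from fail(0)=0 chase 'c': 0 ⇒ 0;  out=∅∪out(0)=∅
  fail(4) 'a': from fail(0)=0 chase 'a': 0 ⇒ 0;  out=∅∪out(0)=∅
  fail(2) 'cb': from fail(1)=0 chase 'b': 0 ⇒ 0;  out=∅∪out(0)=∅
  fail(5) 'aa': from fail(4)=0 chase 'a': 0 ⇒ 4;  out=∅∪out(4)=∅
  fail(3) 'cbc': from fail(2)=0 chase 'c': 0 ⇒ 1;  out={0}∪out(1)={0}
  fail(6) 'aaa': from fail(5)=4 chase 'a': 4 ⇒ 5;  out=∅∪out(5)=∅
  fail(7) 'aaaa': from fail(6)=5 chase 'a': 5 ⇒ 6;  out=∅∪out(6)=∅
  fail(8) 'aaaac': from fail(7)=6 chase 'c': 6→5→4→0 ⇒ 1;  out={1}∪out(1)={1}

Scan:
[0] read 'b'  n0⇒n0
[1] read 'c'  n0⇒n1
[2] read 'a'  n1⇒n4 (fail-walked)
[3] read 'a'  n4⇒n5
[4] read 'c'  n5⇒n1 (fail-walked)
[5] read 'c'  n1⇒n1 (fail-walked)
[6] read 'b'  n1⇒n2
[7] read 'c'  n2⇒n3  ** P0@[5:7]
[8] read 'a'  n3⇒n4 (fail-walked)
[9] read 'b'  n4⇒n0 (fail-walked)
[10] read 'c'  n0⇒n1
[11] read 'a'  n1⇒n4 (fail-walked)
[12] read 'c'  n4⇒n1 (fail-walked)
[13] read 'c'  n1⇒n1 (fail-walked)
[14] read 'b'  n1⇒n2
[15] read 'c'  n2⇒n3  ** P0@[13:15]
[16] read 'a'  n3⇒n4 (fail-walked)
[17] read 'a'  n4⇒n5
[18] read 'a'  n5⇒n6
[19] read 'a'  n6⇒n7
[20] read 'c'  n7⇒n8  ** P1@[16:20]
[21] read 'a'  n8⇒n4 (fail-walked)
[22] read 'a'  n4⇒n5
[23] read 'a'  n5⇒n6
[24] read 'a'  n6⇒n7
[25] read 'a'  n7⇒n7 (fail-walked)
[26] read 'a'  n7⇒n7 (fail-walked)
[27] read 'c'  n7⇒n8  ** P1@[23:27]
[28] read 'c'  n8⇒n1 (fail-walked)
[29] read 'c'  n1⇒n1 (fail-walked)
[30] read 'b'  n1⇒n2
[31] read 'c'  n2⇒n3  ** P0@[29:31]
[32] read 'b'  n3⇒n2 (fail-walked)
[33] read 'a'  n2⇒n4 (fail-walked)
[34] read 'c'  n4⇒n1 (fail-walked)
[35] read 'a'  n1⇒n4 (fail-walked)
[36] read 'a'  n4⇒n5
[37] read 'a'  n5⇒n6
[38] read 'a'  n6⇒n7
[39] read 'c'  n7⇒n8  ** P1@[35:39]
[40] read 'a'  n8⇒n4 (fail-walked)
[41] read 'c'  n4⇒n1 (fail-walked)
[42] read 'c'  n1⇒n1 (fail-walked)
[43] read 'b'  n1⇒n2
[44] read 'c'  n2⇒n3  ** P0@[42:44]
[45] read 'a'  n3⇒n4 (fail-walked)
[46] read 'a'  n4⇒n5
[47] read 'c'  n5⇒n1 (fail-walked)
[48] read 'b'  n1⇒n2
[49] read 'a'  n2⇒n4 (fail-walked)
[50] read 'a'  n4⇒n5
[51] read 'a'  n5⇒n6
[52] read 'a'  n6⇒n7
[53] read 'c'  n7⇒n8  ** P1@[49:53]
[54] read 'b'  n8⇒n2 (fail-walked)
[55] read 'c'  n2⇒n3  ** P0@[53:55]
[56] read 'a'  n3⇒n4 (fail-walked)
[57] read 'a'  n4⇒n5
[58] read 'a'  n5⇒n6
[59] read 'a'  n6⇒n7
[60] read 'c'  n7⇒n8  ** P1@[56:60]
[61] read 'a'  n8⇒n4 (fail-walked)
[62] read 'a'  n4⇒n5

All matches (sorted): [[7,0],[15,0],[20,1],[27,1],[31,0],[39,1],[44,0],[53,1],[55,0],[60,1]]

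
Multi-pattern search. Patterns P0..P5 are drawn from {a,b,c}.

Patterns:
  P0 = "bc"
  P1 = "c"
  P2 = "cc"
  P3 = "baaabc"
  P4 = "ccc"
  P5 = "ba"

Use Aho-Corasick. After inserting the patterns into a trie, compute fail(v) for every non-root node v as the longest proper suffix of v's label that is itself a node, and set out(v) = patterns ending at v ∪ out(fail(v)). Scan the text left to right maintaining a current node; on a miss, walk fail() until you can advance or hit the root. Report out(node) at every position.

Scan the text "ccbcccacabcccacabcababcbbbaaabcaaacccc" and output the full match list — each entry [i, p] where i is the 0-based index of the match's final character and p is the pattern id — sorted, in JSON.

Build:
Trie nodes:
  n0 'ε': b→1 c→3
  n1 'b': a→5 c→2
  n2 'bc': ·  [P0 ends]
  n3 'c': c→4  [P1 ends]
  n4 'cc': c→10  [P2 ends]
  n5 'ba': a→6  [P5 ends]
  n6 'baa': a→7
  n7 'baaa': b→8
  n8 'baaab': c→9
  n9 'baaabc': ·  [P3 ends]
  n10 'ccc': ·  [P4 ends]

BFS fail/out derivation:
  n1('b'): parent n0 fail=0; on 'b' 0 → fail=0;  out ∅∪∅=∅
  n3('c'): parent n0 fail=0; on 'c' 0 → fail=0;  out {1}∪∅={1}
  n2('bc'): parent n1 fail=0; on 'c' 0 → fail=3;  out {0}∪{1}={0,1}
  n4('cc'): parent n3 fail=0; on 'c' 0 → fail=3;  out {2}∪{1}={1,2}
  n5('ba'): parent n1 fail=0; on 'a' 0 → fail=0;  out {5}∪∅={5}
  n6('baa'): parent n5 fail=0; on 'a' 0 → fail=0;  out ∅∪∅=∅
  n10('ccc'): parent n4 fail=3; on 'c' 3 → fail=4;  out {4}∪{1,2}={1,2,4}
  n7('baaa'): parent n6 fail=0; on 'a' 0 → fail=0;  out ∅∪∅=∅
  n8('baaab'): parent n7 fail=0; on 'b' 0 → fail=1;  out ∅∪∅=∅
  n9('baaabc'): parent n8 fail=1; on 'c' 1 → fail=2;  out {3}∪{0,1}={0,1,3}

Text stream:
pos 0 'c': at 3  → match P1@[0:0]
pos 1 'c': at 4  → match P1@[1:1],P2@[0:1]
pos 2 'b': at 1 (fail-walked)
pos 3 'c': at 2  → match P0@[2:3],P1@[3:3]
pos 4 'c': at 4 (fail-walked)  → match P1@[4:4],P2@[3:4]
pos 5 'c': at 10  → match P1@[5:5],P2@[4:5],P4@[3:5]
pos 6 'a': at 0 (fail-walked)
pos 7 'c': at 3  → match P1@[7:7]
pos 8 'a': at 0 (fail-walked)
pos 9 'b': at 1
pos 10 'c': at 2  → match P0@[9:10],P1@[10:10]
pos 11 'c': at 4 (fail-walked)  → match P1@[11:11],P2@[10:11]
pos 12 'c': at 10  → match P1@[12:12],P2@[11:12],P4@[10:12]
pos 13 'a': at 0 (fail-walked)
pos 14 'c': at 3  → match P1@[14:14]
pos 15 'a': at 0 (fail-walked)
pos 16 'b': at 1
pos 17 'c': at 2  → match P0@[16:17],P1@[17:17]
pos 18 'a': at 0 (fail-walked)
pos 19 'b': at 1
pos 20 'a': at 5  → match P5@[19:20]
pos 21 'b': at 1 (fail-walked)
pos 22 'c': at 2  → match P0@[21:22],P1@[22:22]
pos 23 'b': at 1 (fail-walked)
pos 24 'b': at 1 (fail-walked)
pos 25 'b': at 1 (fail-walked)
pos 26 'a': at 5  → match P5@[25:26]
pos 27 'a': at 6
pos 28 'a': at 7
pos 29 'b': at 8
pos 30 'c': at 9  → match P0@[29:30],P1@[30:30],P3@[25:30]
pos 31 'a': at 0 (fail-walked)
pos 32 'a': at 0
pos 33 'a': at 0
pos 34 'c': at 3  → match P1@[34:34]
pos 35 'c': at 4  → match P1@[35:35],P2@[34:35]
pos 36 'c': at 10  → match P1@[36:36],P2@[35:36],P4@[34:36]
pos 37 'c': at 10 (fail-walked)  → match P1@[37:37],P2@[36:37],P4@[35:37]

Result: [[0,1],[1,1],[1,2],[3,0],[3,1],[4,1],[4,2],[5,1],[5,2],[5,4],[7,1],[10,0],[10,1],[11,1],[11,2],[12,1],[12,2],[12,4],[14,1],[17,0],[17,1],[20,5],[22,0],[22,1],[26,5],[30,0],[30,1],[30,3],[34,1],[35,1],[35,2],[36,1],[36,2],[36,4],[37,1],[37,2],[37,4]]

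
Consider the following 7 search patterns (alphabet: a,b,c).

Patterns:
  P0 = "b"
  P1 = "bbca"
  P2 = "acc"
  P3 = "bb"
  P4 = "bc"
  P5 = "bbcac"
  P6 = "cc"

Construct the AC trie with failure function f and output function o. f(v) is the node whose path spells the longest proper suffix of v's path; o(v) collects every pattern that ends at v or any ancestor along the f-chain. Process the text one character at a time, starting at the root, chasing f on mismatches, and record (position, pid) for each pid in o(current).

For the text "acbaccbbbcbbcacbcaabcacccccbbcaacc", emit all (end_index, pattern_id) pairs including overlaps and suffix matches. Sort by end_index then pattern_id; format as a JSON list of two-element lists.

Build:
Trie nodes:
  0='ε' goto a→5 b→1 c→10
  1='b' goto b→2 c→8  ←P0
  2='bb' goto c→3  ←P3
  3='bbc' goto a→4
  4='bbca' goto c→9  ←P1
  5='a' goto c→6
  6='ac' goto c→7
  7='acc' goto ·  ←P2
  8='bc' goto ·  ←P4
  9='bbcac' goto ·  ←P5
  10='c' goto c→11
  11='cc' goto ·  ←P6

Failure links (BFS by depth):
  n1('b'): parent n0 fail=0; on 'b' 0 → fail=0;  out {0}∪∅={0}
  n5('a'): parent n0 fail=0; on 'a' 0 → fail=0;  out ∅∪∅=∅
  n10('c'): parent n0 fail=0; on 'c' 0 → fail=0;  out ∅∪∅=∅
  n2('bb'): parent n1 fail=0; on 'b' 0 → fail=1;  out {3}∪{0}={0,3}
  n6('ac'): parent n5 fail=0; on 'c' 0 → fail=10;  out ∅∪∅=∅
  n8('bc'): parent n1 fail=0; on 'c' 0 → fail=10;  out {4}∪∅={4}
  n11('cc'): parent n10 fail=0; on 'c' 0 → fail=10;  out {6}∪∅={6}
  n3('bbc'): parent n2 fail=1; on 'c' 1 → fail=8;  out ∅∪{4}={4}
  n7('acc'): parent n6 fail=10; on 'c' 10 → fail=11;  out {2}∪{6}={2,6}
  n4('bbca'): parent n3 fail=8; on 'a' 8→10→0 → fail=5;  out {1}∪∅={1}
  n9('bbcac'): parent n4 fail=5; on 'c' 5 → fail=6;  out {5}∪∅={5}

Scan:
[0] read 'a'  n0⇒n5
[1] read 'c'  n5⇒n6
[2] read 'b'  n6⇒n1 ·f  → match P0@[2:2]
[3] read 'a'  n1⇒n5 ·f
[4] read 'c'  n5⇒n6
[5] read 'c'  n6⇒n7  → match P2@[3:5],P6@[4:5]
[6] read 'b'  n7⇒n1 ·f  → match P0@[6:6]
[7] read 'b'  n1⇒n2  → match P0@[7:7],P3@[6:7]
[8] read 'b'  n2⇒n2 ·f  → match P0@[8:8],P3@[7:8]
[9] read 'c'  n2⇒n3  → match P4@[8:9]
[10] read 'b'  n3⇒n1 ·f  → match P0@[10:10]
[11] read 'b'  n1⇒n2  → match P0@[11:11],P3@[10:11]
[12] read 'c'  n2⇒n3  → match P4@[11:12]
[13] read 'a'  n3⇒n4  → match P1@[10:13]
[14] read 'c'  n4⇒n9  → match P5@[10:14]
[15] read 'b'  n9⇒n1 ·f  → match P0@[15:15]
[16] read 'c'  n1⇒n8  → match P4@[15:16]
[17] read 'a'  n8⇒n5 ·f
[18] read 'a'  n5⇒n5 ·f
[19] read 'b'  n5⇒n1 ·f  → match P0@[19:19]
[20] read 'c'  n1⇒n8  → match P4@[19:20]
[21] read 'a'  n8⇒n5 ·f
[22] read 'c'  n5⇒n6
[23] read 'c'  n6⇒n7  → match P2@[21:23],P6@[22:23]
[24] read 'c'  n7⇒n11 ·f  → match P6@[23:24]
[25] read 'c'  n11⇒n11 ·f  → match P6@[24:25]
[26] read 'c'  n11⇒n11 ·f  → match P6@[25:26]
[27] read 'b'  n11⇒n1 ·f  → match P0@[27:27]
[28] read 'b'  n1⇒n2  → match P0@[28:28],P3@[27:28]
[29] read 'c'  n2⇒n3  → match P4@[28:29]
[30] read 'a'  n3⇒n4  → match P1@[27:30]
[31] read 'a'  n4⇒n5 ·f
[32] read 'c'  n5⇒n6
[33] read 'c'  n6⇒n7  → match P2@[31:33],P6@[32:33]

Matches: [[2,0],[5,2],[5,6],[6,0],[7,0],[7,3],[8,0],[8,3],[9,4],[10,0],[11,0],[11,3],[12,4],[13,1],[14,5],[15,0],[16,4],[19,0],[20,4],[23,2],[23,6],[24,6],[25,6],[26,6],[27,0],[28,0],[28,3],[29,4],[30,1],[33,2],[33,6]]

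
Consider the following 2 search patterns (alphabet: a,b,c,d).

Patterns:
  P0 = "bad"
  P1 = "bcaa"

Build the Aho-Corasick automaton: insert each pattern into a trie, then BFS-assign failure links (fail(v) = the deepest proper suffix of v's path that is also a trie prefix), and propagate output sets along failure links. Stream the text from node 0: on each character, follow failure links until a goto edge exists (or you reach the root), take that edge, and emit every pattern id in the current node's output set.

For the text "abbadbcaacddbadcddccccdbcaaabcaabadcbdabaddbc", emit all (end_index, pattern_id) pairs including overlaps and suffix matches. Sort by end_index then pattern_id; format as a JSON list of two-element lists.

Build:
Trie nodes:
  n0 'ε': b→1
  n1 'b': a→2 c→4
  n2 'ba': d→3
  n3 'bad': ·  ←P0
  n4 'bc': a→5
  n5 'bca': a→6
  n6 'bcaa': ·  ←P1

BFS fail/out derivation:
  fail(1) 'b': from fail(0)=0 chase 'b': 0 ⇒ 0;  out=∅∪out(0)=∅
  fail(2) 'ba': from fail(1)=0 chase 'a': 0 ⇒ 0;  out=∅∪out(0)=∅
  fail(4) 'bc': from fail(1)=0 chase 'c': 0 ⇒ 0;  out=∅∪out(0)=∅
  fail(3) 'bad': from fail(2)=0 chase 'd': 0 ⇒ 0;  out={0}∪out(0)={0}
  fail(5) 'bca': from fail(4)=0 chase 'a': 0 ⇒ 0;  out=∅∪out(0)=∅
  fail(6) 'bcaa': from fail(5)=0 chase 'a': 0 ⇒ 0;  out={1}∪out(0)={1}

Text stream:
[0] read 'a'  n0⇒n0
[1] read 'b'  n0⇒n1
[2] read 'b'  n1⇒n1 (fail-walked)
[3] read 'a'  n1⇒n2
[4] read 'd'  n2⇒n3  ** P0@[2:4]
[5] read 'b'  n3⇒n1 (fail-walked)
[6] read 'c'  n1⇒n4
[7] read 'a'  n4⇒n5
[8] read 'a'  n5⇒n6  ** P1@[5:8]
[9] read 'c'  n6⇒n0 (fail-walked)
[10] read 'd'  n0⇒n0
[11] read 'd'  n0⇒n0
[12] read 'b'  n0⇒n1
[13] read 'a'  n1⇒n2
[14] read 'd'  n2⇒n3  ** P0@[12:14]
[15] read 'c'  n3⇒n0 (fail-walked)
[16] read 'd'  n0⇒n0
[17] read 'd'  n0⇒n0
[18] read 'c'  n0⇒n0
[19] read 'c'  n0⇒n0
[20] read 'c'  n0⇒n0
[21] read 'c'  n0⇒n0
[22] read 'd'  n0⇒n0
[23] read 'b'  n0⇒n1
[24] read 'c'  n1⇒n4
[25] read 'a'  n4⇒n5
[26] read 'a'  n5⇒n6  ** P1@[23:26]
[27] read 'a'  n6⇒n0 (fail-walked)
[28] read 'b'  n0⇒n1
[29] read 'c'  n1⇒n4
[30] read 'a'  n4⇒n5
[31] read 'a'  n5⇒n6  ** P1@[28:31]
[32] read 'b'  n6⇒n1 (fail-walked)
[33] read 'a'  n1⇒n2
[34] read 'd'  n2⇒n3  ** P0@[32:34]
[35] read 'c'  n3⇒n0 (fail-walked)
[36] read 'b'  n0⇒n1
[37] read 'd'  n1⇒n0 (fail-walked)
[38] read 'a'  n0⇒n0
[39] read 'b'  n0⇒n1
[40] read 'a'  n1⇒n2
[41] read 'd'  n2⇒n3  ** P0@[39:41]
[42] read 'd'  n3⇒n0 (fail-walked)
[43] read 'b'  n0⇒n1
[44] read 'c'  n1⇒n4

All matches (sorted): [[4,0],[8,1],[14,0],[26,1],[31,1],[34,0],[41,0]]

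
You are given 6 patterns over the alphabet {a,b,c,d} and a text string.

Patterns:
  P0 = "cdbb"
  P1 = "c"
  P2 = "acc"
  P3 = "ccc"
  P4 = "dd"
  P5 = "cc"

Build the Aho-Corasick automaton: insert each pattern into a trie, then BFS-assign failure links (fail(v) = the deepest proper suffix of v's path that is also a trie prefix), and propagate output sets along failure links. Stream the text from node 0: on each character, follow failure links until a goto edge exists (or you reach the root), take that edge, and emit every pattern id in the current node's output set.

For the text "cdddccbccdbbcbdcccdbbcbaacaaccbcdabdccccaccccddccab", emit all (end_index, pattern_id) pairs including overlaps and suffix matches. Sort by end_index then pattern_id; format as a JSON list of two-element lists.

Build automaton:
Trie nodes:
  n0 'ε': a→5 c→1 d→10
  n1 'c': c→8 d→2  [P1 ends]
  n2 'cd': b→3
  n3 'cdb': b→4
  n4 'cdbb': ·  [P0 ends]
  n5 'a': c→6
  n6 'ac': c→7
  n7 'acc': ·  [P2 ends]
  n8 'cc': c→9  [P5 ends]
  n9 'ccc': ·  [P3 ends]
  n10 'd': d→11
  n11 'dd': ·  [P4 ends]

BFS fail/out derivation:
  n1('c'): parent n0 fail=0; on 'c' 0 → fail=0;  out {1}∪∅={1}
  n5('a'): parent n0 fail=0; on 'a' 0 → fail=0;  out ∅∪∅=∅
  n10('d'): parent n0 fail=0; on 'd' 0 → fail=0;  out ∅∪∅=∅
  n2('cd'): parent n1 fail=0; on 'd' 0 → fail=10;  out ∅∪∅=∅
  n6('ac'): parent n5 fail=0; on 'c' 0 → fail=1;  out ∅∪{1}={1}
  n8('cc'): parent n1 fail=0; on 'c' 0 → fail=1;  out {5}∪{1}={1,5}
  n11('dd'): parent n10 fail=0; on 'd' 0 → fail=10;  out {4}∪∅={4}
  n3('cdb'): parent n2 fail=10; on 'b' 10→0 → fail=0;  out ∅∪∅=∅
  n7('acc'): parent n6 fail=1; on 'c' 1 → fail=8;  out {2}∪{1,5}={1,2,5}
  n9('ccc'): parent n8 fail=1; on 'c' 1 → fail=8;  out {3}∪{1,5}={1,3,5}
  n4('cdbb'): parent n3 fail=0; on 'b' 0 → fail=0;  out {0}∪∅={0}

Scan:
i=0 'c': node 0→1  → match P1@[0:0]
i=1 'd': node 1→2
i=2 'd': node 2→11 ·f  → match P4@[1:2]
i=3 'd': node 11→11 ·f  → match P4@[2:3]
i=4 'c': node 11→1 ·f  → match P1@[4:4]
i=5 'c': node 1→8  → match P1@[5:5],P5@[4:5]
i=6 'b': node 8→0 ·f
i=7 'c': node 0→1  → match P1@[7:7]
i=8 'c': node 1→8  → match P1@[8:8],P5@[7:8]
i=9 'd': node 8→2 ·f
i=10 'b': node 2→3
i=11 'b': node 3→4  → match P0@[8:11]
i=12 'c': node 4→1 ·f  → match P1@[12:12]
i=13 'b': node 1→0 ·f
i=14 'd': node 0→10
i=15 'c': node 10→1 ·f  → match P1@[15:15]
i=16 'c': node 1→8  → match P1@[16:16],P5@[15:16]
i=17 'c': node 8→9  → match P1@[17:17],P3@[15:17],P5@[16:17]
i=18 'd': node 9→2 ·f
i=19 'b': node 2→3
i=20 'b': node 3→4  → match P0@[17:20]
i=21 'c': node 4→1 ·f  → match P1@[21:21]
i=22 'b': node 1→0 ·f
i=23 'a': node 0→5
i=24 'a': node 5→5 ·f
i=25 'c': node 5→6  → match P1@[25:25]
i=26 'a': node 6→5 ·f
i=27 'a': node 5→5 ·f
i=28 'c': node 5→6  → match P1@[28:28]
i=29 'c': node 6→7  → match P1@[29:29],P2@[27:29],P5@[28:29]
i=30 'b': node 7→0 ·f
i=31 'c': node 0→1  → match P1@[31:31]
i=32 'd': node 1→2
i=33 'a': node 2→5 ·f
i=34 'b': node 5→0 ·f
i=35 'd': node 0→10
i=36 'c': node 10→1 ·f  → match P1@[36:36]
i=37 'c': node 1→8  → match P1@[37:37],P5@[36:37]
i=38 'c': node 8→9  → match P1@[38:38],P3@[36:38],P5@[37:38]
i=39 'c': node 9→9 ·f  → match P1@[39:39],P3@[37:39],P5@[38:39]
i=40 'a': node 9→5 ·f
i=41 'c': node 5→6  → match P1@[41:41]
i=42 'c': node 6→7  → match P1@[42:42],P2@[40:42],P5@[41:42]
i=43 'c': node 7→9 ·f  → match P1@[43:43],P3@[41:43],P5@[42:43]
i=44 'c': node 9→9 ·f  → match P1@[44:44],P3@[42:44],P5@[43:44]
i=45 'd': node 9→2 ·f
i=46 'd': node 2→11 ·f  → match P4@[45:46]
i=47 'c': node 11→1 ·f  → match P1@[47:47]
i=48 'c': node 1→8  → match P1@[48:48],P5@[47:48]
i=49 'a': node 8→5 ·f
i=50 'b': node 5→0 ·f

All matches (sorted): [[0,1],[2,4],[3,4],[4,1],[5,1],[5,5],[7,1],[8,1],[8,5],[11,0],[12,1],[15,1],[16,1],[16,5],[17,1],[17,3],[17,5],[20,0],[21,1],[25,1],[28,1],[29,1],[29,2],[29,5],[31,1],[36,1],[37,1],[37,5],[38,1],[38,3],[38,5],[39,1],[39,3],[39,5],[41,1],[42,1],[42,2],[42,5],[43,1],[43,3],[43,5],[44,1],[44,3],[44,5],[46,4],[47,1],[48,1],[48,5]]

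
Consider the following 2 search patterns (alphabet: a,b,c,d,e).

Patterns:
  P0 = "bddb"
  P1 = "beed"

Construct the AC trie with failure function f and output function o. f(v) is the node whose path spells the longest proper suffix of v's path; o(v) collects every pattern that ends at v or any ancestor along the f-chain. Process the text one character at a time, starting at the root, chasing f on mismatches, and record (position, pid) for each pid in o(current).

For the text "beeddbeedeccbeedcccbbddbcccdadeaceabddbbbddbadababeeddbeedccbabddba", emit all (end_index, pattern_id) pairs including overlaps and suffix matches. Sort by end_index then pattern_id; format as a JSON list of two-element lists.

Build:
Trie nodes:
  n0 'ε': b→1
  n1 'b': d→2 e→5
  n2 'bd': d→3
  n3 'bdd': b→4
  n4 'bddb': ·  ←P0
  n5 'be': e→6
  n6 'bee': d→7
  n7 'beed': ·  ←P1

Failure links (BFS by depth):
  n1('b'): parent n0 fail=0; on 'b' 0 → fail=0;  out ∅∪∅=∅
  n2('bd'): parent n1 fail=0; on 'd' 0 → fail=0;  out ∅∪∅=∅
  n5('be'): parent n1 fail=0; on 'e' 0 → fail=0;  out ∅∪∅=∅
  n3('bdd'): parent n2 fail=0; on 'd' 0 → fail=0;  out ∅∪∅=∅
  n6('bee'): parent n5 fail=0; on 'e' 0 → fail=0;  out ∅∪∅=∅
  n4('bddb'): parent n3 fail=0; on 'b' 0 → fail=1;  out {0}∪∅={0}
  n7('beed'): parent n6 fail=0; on 'd' 0 → fail=0;  out {1}∪∅={1}

Run:
pos 0 'b': at 1
pos 1 'e': at 5
pos 2 'e': at 6
pos 3 'd': at 7  emit P1@[0:3]
pos 4 'd': at 0 (fail-walked)
pos 5 'b': at 1
pos 6 'e': at 5
pos 7 'e': at 6
pos 8 'd': at 7  emit P1@[5:8]
pos 9 'e': at 0 (fail-walked)
pos 10 'c': at 0
pos 11 'c': at 0
pos 12 'b': at 1
pos 13 'e': at 5
pos 14 'e': at 6
pos 15 'd': at 7  emit P1@[12:15]
pos 16 'c': at 0 (fail-walked)
pos 17 'c': at 0
pos 18 'c': at 0
pos 19 'b': at 1
pos 20 'b': at 1 (fail-walked)
pos 21 'd': at 2
pos 22 'd': at 3
pos 23 'b': at 4  emit P0@[20:23]
pos 24 'c': at 0 (fail-walked)
pos 25 'c': at 0
pos 26 'c': at 0
pos 27 'd': at 0
pos 28 'a': at 0
pos 29 'd': at 0
pos 30 'e': at 0
pos 31 'a': at 0
pos 32 'c': at 0
pos 33 'e': at 0
pos 34 'a': at 0
pos 35 'b': at 1
pos 36 'd': at 2
pos 37 'd': at 3
pos 38 'b': at 4  emit P0@[35:38]
pos 39 'b': at 1 (fail-walked)
pos 40 'b': at 1 (fail-walked)
pos 41 'd': at 2
pos 42 'd': at 3
pos 43 'b': at 4  emit P0@[40:43]
pos 44 'a': at 0 (fail-walked)
pos 45 'd': at 0
pos 46 'a': at 0
pos 47 'b': at 1
pos 48 'a': at 0 (fail-walked)
pos 49 'b': at 1
pos 50 'e': at 5
pos 51 'e': at 6
pos 52 'd': at 7  emit P1@[49:52]
pos 53 'd': at 0 (fail-walked)
pos 54 'b': at 1
pos 55 'e': at 5
pos 56 'e': at 6
pos 57 'd': at 7  emit P1@[54:57]
pos 58 'c': at 0 (fail-walked)
pos 59 'c': at 0
pos 60 'b': at 1
pos 61 'a': at 0 (fail-walked)
pos 62 'b': at 1
pos 63 'd': at 2
pos 64 'd': at 3
pos 65 'b': at 4  emit P0@[62:65]
pos 66 'a': at 0 (fail-walked)

Matches: [[3,1],[8,1],[15,1],[23,0],[38,0],[43,0],[52,1],[57,1],[65,0]]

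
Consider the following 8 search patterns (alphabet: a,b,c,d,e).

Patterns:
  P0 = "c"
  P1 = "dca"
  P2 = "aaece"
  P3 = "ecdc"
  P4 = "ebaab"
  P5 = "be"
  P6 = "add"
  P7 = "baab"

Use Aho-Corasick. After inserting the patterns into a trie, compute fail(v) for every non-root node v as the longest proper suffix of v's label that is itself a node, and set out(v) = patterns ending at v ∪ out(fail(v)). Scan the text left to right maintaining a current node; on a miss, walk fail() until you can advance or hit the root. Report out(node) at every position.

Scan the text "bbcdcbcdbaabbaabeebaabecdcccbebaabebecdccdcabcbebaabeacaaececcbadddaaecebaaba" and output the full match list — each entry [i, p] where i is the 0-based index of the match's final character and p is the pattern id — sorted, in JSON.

Build:
Trie (insert patterns):
  0='ε' goto a→5 b→18 c→1 d→2 e→10
  1='c' goto ·  [P0 ends]
  2='d' goto c→3
  3='dc' goto a→4
  4='dca' goto ·  [P1 ends]
  5='a' goto a→6 d→20
  6='aa' goto e→7
  7='aae' goto c→8
  8='aaec' goto e→9
  9='aaece' goto ·  [P2 ends]
  10='e' goto b→14 c→11
  11='ec' goto d→12
  12='ecd' goto c→13
  13='ecdc' goto ·  [P3 ends]
  14='eb' goto a→15
  15='eba' goto a→16
  16='ebaa' goto b→17
  17='ebaab' goto ·  [P4 ends]
  18='b' goto a→22 e→19
  19='be' goto ·  [P5 ends]
  20='ad' goto d→21
  21='add' goto ·  [P6 ends]
  22='ba' goto a→23
  23='baa' goto b→24
  24='baab' goto ·  [P7 ends]

BFS fail/out derivation:
  n1('c'): parent n0 fail=0; on 'c' 0 → fail=0;  out {0}∪∅={0}
  n2('d'): parent n0 fail=0; on 'd' 0 → fail=0;  out ∅∪∅=∅
  n5('a'): parent n0 fail=0; on 'a' 0 → fail=0;  out ∅∪∅=∅
  n10('e'): parent n0 fail=0; on 'e' 0 → fail=0;  out ∅∪∅=∅
  n18('b'): parent n0 fail=0; on 'b' 0 → fail=0;  out ∅∪∅=∅
  n3('dc'): parent n2 fail=0; on 'c' 0 → fail=1;  out ∅∪{0}={0}
  n6('aa'): parent n5 fail=0; on 'a' 0 → fail=5;  out ∅∪∅=∅
  n11('ec'): parent n10 fail=0; on 'c' 0 → fail=1;  out ∅∪{0}={0}
  n14('eb'): parent n10 fail=0; on 'b' 0 → fail=18;  out ∅∪∅=∅
  n19('be'): parent n18 fail=0; on 'e' 0 → fail=10;  out {5}∪∅={5}
  n20('ad'): parent n5 fail=0; on 'd' 0 → fail=2;  out ∅∪∅=∅
  n22('ba'): parent n18 fail=0; on 'a' 0 → fail=5;  out ∅∪∅=∅
  n4('dca'): parent n3 fail=1; on 'a' 1→0 → fail=5;  out {1}∪∅={1}
  n7('aae'): parent n6 fail=5; on 'e' 5→0 → fail=10;  out ∅∪∅=∅
  n12('ecd'): parent n11 fail=1; on 'd' 1→0 → fail=2;  out ∅∪∅=∅
  n15('eba'): parent n14 fail=18; on 'a' 18 → fail=22;  out ∅∪∅=∅
  n21('add'): parent n20 fail=2; on 'd' 2→0 → fail=2;  out {6}∪∅={6}
  n23('baa'): parent n22 fail=5; on 'a' 5 → fail=6;  out ∅∪∅=∅
  n8('aaec'): parent n7 fail=10; on 'c' 10 → fail=11;  out ∅∪{0}={0}
  n13('ecdc'): parent n12 fail=2; on 'c' 2 → fail=3;  out {3}∪{0}={0,3}
  n16('ebaa'): parent n15 fail=22; on 'a' 22 → fail=23;  out ∅∪∅=∅
  n24('baab'): parent n23 fail=6; on 'b' 6→5→0 → fail=18;  out {7}∪∅={7}
  n9('aaece'): parent n8 fail=11; on 'e' 11→1→0 → fail=10;  out {2}∪∅={2}
  n17('ebaab'): parent n16 fail=23; on 'b' 23 → fail=24;  out {4}∪{7}={4,7}

Scan:
i=0 'b': node 0→18
i=1 'b': node 18→18 (via fail)
i=2 'c': node 18→1 (via fail)  ** P0@[2:2]
i=3 'd': node 1→2 (via fail)
i=4 'c': node 2→3  ** P0@[4:4]
i=5 'b': node 3→18 (via fail)
i=6 'c': node 18→1 (via fail)  ** P0@[6:6]
i=7 'd': node 1→2 (via fail)
i=8 'b': node 2→18 (via fail)
i=9 'a': node 18→22
i=10 'a': node 22→23
i=11 'b': node 23→24  ** P7@[8:11]
i=12 'b': node 24→18 (via fail)
i=13 'a': node 18→22
i=14 'a': node 22→23
i=15 'b': node 23→24  ** P7@[12:15]
i=16 'e': node 24→19 (via fail)  ** P5@[15:16]
i=17 'e': node 19→10 (via fail)
i=18 'b': node 10→14
i=19 'a': node 14→15
i=20 'a': node 15→16
i=21 'b': node 16→17  ** P4@[17:21],P7@[18:21]
i=22 'e': node 17→19 (via fail)  ** P5@[21:22]
i=23 'c': node 19→11 (via fail)  ** P0@[23:23]
i=24 'd': node 11→12
i=25 'c': node 12→13  ** P0@[25:25],P3@[22:25]
i=26 'c': node 13→1 (via fail)  ** P0@[26:26]
i=27 'c': node 1→1 (via fail)  ** P0@[27:27]
i=28 'b': node 1→18 (via fail)
i=29 'e': node 18→19  ** P5@[28:29]
i=30 'b': node 19→14 (via fail)
i=31 'a': node 14→15
i=32 'a': node 15→16
i=33 'b': node 16→17  ** P4@[29:33],P7@[30:33]
i=34 'e': node 17→19 (via fail)  ** P5@[33:34]
i=35 'b': node 19→14 (via fail)
i=36 'e': node 14→19 (via fail)  ** P5@[35:36]
i=37 'c': node 19→11 (via fail)  ** P0@[37:37]
i=38 'd': node 11→12
i=39 'c': node 12→13  ** P0@[39:39],P3@[36:39]
i=40 'c': node 13→1 (via fail)  ** P0@[40:40]
i=41 'd': node 1→2 (via fail)
i=42 'c': node 2→3  ** P0@[42:42]
i=43 'a': node 3→4  ** P1@[41:43]
i=44 'b': node 4→18 (via fail)
i=45 'c': node 18→1 (via fail)  ** P0@[45:45]
i=46 'b': node 1→18 (via fail)
i=47 'e': node 18→19  ** P5@[46:47]
i=48 'b': node 19→14 (via fail)
i=49 'a': node 14→15
i=50 'a': node 15→16
i=51 'b': node 16→17  ** P4@[47:51],P7@[48:51]
i=52 'e': node 17→19 (via fail)  ** P5@[51:52]
i=53 'a': node 19→5 (via fail)
i=54 'c': node 5→1 (via fail)  ** P0@[54:54]
i=55 'a': node 1→5 (via fail)
i=56 'a': node 5→6
i=57 'e': node 6→7
i=58 'c': node 7→8  ** P0@[58:58]
i=59 'e': node 8→9  ** P2@[55:59]
i=60 'c': node 9→11 (via fail)  ** P0@[60:60]
i=61 'c': node 11→1 (via fail)  ** P0@[61:61]
i=62 'b': node 1→18 (via fail)
i=63 'a': node 18→22
i=64 'd': node 22→20 (via fail)
i=65 'd': node 20→21  ** P6@[63:65]
i=66 'd': node 21→2 (via fail)
i=67 'a': node 2→5 (via fail)
i=68 'a': node 5→6
i=69 'e': node 6→7
i=70 'c': node 7→8  ** P0@[70:70]
i=71 'e': node 8→9  ** P2@[67:71]
i=72 'b': node 9→14 (via fail)
i=73 'a': node 14→15
i=74 'a': node 15→16
i=75 'b': node 16→17  ** P4@[71:75],P7@[72:75]
i=76 'a': node 17→22 (via fail)

All matches (sorted): [[2,0],[4,0],[6,0],[11,7],[15,7],[16,5],[21,4],[21,7],[22,5],[23,0],[25,0],[25,3],[26,0],[27,0],[29,5],[33,4],[33,7],[34,5],[36,5],[37,0],[39,0],[39,3],[40,0],[42,0],[43,1],[45,0],[47,5],[51,4],[51,7],[52,5],[54,0],[58,0],[59,2],[60,0],[61,0],[65,6],[70,0],[71,2],[75,4],[75,7]]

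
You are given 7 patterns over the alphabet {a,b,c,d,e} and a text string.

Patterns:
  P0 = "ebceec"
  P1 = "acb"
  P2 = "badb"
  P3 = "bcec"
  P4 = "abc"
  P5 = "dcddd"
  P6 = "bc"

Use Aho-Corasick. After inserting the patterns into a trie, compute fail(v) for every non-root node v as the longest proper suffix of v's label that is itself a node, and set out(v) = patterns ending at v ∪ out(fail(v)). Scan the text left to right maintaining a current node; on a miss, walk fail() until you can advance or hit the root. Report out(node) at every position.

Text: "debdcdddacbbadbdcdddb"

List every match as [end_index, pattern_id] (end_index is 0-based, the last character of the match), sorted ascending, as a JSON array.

Build automaton:
Trie (insert patterns):
  0='ε' goto a→7 b→10 d→19 e→1
  1='e' goto b→2
  2='eb' goto c→3
  3='ebc' goto e→4
  4='ebce' goto e→5
  5='ebcee' goto c→6
  6='ebceec' goto ·  [P0 ends]
  7='a' goto b→17 c→8
  8='ac' goto b→9
  9='acb' goto ·  [P1 ends]
  10='b' goto a→11 c→14
  11='ba' goto d→12
  12='bad' goto b→13
  13='badb' goto ·  [P2 ends]
  14='bc' goto e→15  [P6 ends]
  15='bce' goto c→16
  16='bcec' goto ·  [P3 ends]
  17='ab' goto c→18
  18='abc' goto ·  [P4 ends]
  19='d' goto c→20
  20='dc' goto d→21
  21='dcd' goto d→22
  22='dcdd' goto d→23
  23='dcddd' goto ·  [P5 ends]

BFS fail/out derivation:
  n1('e'): parent n0 fail=0; on 'e' 0 → fail=0;  out ∅∪∅=∅
  n7('a'): parent n0 fail=0; on 'a' 0 → fail=0;  out ∅∪∅=∅
  n10('b'): parent n0 fail=0; on 'b' 0 → fail=0;  out ∅∪∅=∅
  n19('d'): parent n0 fail=0; on 'd' 0 → fail=0;  out ∅∪∅=∅
  n2('eb'): parent n1 fail=0; on 'b' 0 → fail=10;  out ∅∪∅=∅
  n8('ac'): parent n7 fail=0; on 'c' 0 → fail=0;  out ∅∪∅=∅
  n11('ba'): parent n10 fail=0; on 'a' 0 → fail=7;  out ∅∪∅=∅
  n14('bc'): parent n10 fail=0; on 'c' 0 → fail=0;  out {6}∪∅={6}
  n17('ab'): parent n7 fail=0; on 'b' 0 → fail=10;  out ∅∪∅=∅
  n20('dc'): parent n19 fail=0; on 'c' 0 → fail=0;  out ∅∪∅=∅
  n3('ebc'): parent n2 fail=10; on 'c' 10 → fail=14;  out ∅∪{6}={6}
  n9('acb'): parent n8 fail=0; on 'b' 0 → fail=10;  out {1}∪∅={1}
  n12('bad'): parent n11 fail=7; on 'd' 7→0 → fail=19;  out ∅∪∅=∅
  n15('bce'): parent n14 fail=0; on 'e' 0 → fail=1;  out ∅∪∅=∅
  n18('abc'): parent n17 fail=10; on 'c' 10 → fail=14;  out {4}∪{6}={4,6}
  n21('dcd'): parent n20 fail=0; on 'd' 0 → fail=19;  out ∅∪∅=∅
  n4('ebce'): parent n3 fail=14; on 'e' 14 → fail=15;  out ∅∪∅=∅
  n13('badb'): parent n12 fail=19; on 'b' 19→0 → fail=10;  out {2}∪∅={2}
  n16('bcec'): parent n15 fail=1; on 'c' 1→0 → fail=0;  out {3}∪∅={3}
  n22('dcdd'): parent n21 fail=19; on 'd' 19→0 → fail=19;  out ∅∪∅=∅
  n5('ebcee'): parent n4 fail=15; on 'e' 15→1→0 → fail=1;  out ∅∪∅=∅
  n23('dcddd'): parent n22 fail=19; on 'd' 19→0 → fail=19;  out {5}∪∅={5}
  n6('ebceec'): parent n5 fail=1; on 'c' 1→0 → fail=0;  out {0}∪∅={0}

Run:
pos 0 'd': at 19
pos 1 'e': at 1 ·f
pos 2 'b': at 2
pos 3 'd': at 19 ·f
pos 4 'c': at 20
pos 5 'd': at 21
pos 6 'd': at 22
pos 7 'd': at 23  emit P5@[3:7]
pos 8 'a': at 7 ·f
pos 9 'c': at 8
pos 10 'b': at 9  emit P1@[8:10]
pos 11 'b': at 10 ·f
pos 12 'a': at 11
pos 13 'd': at 12
pos 14 'b': at 13  emit P2@[11:14]
pos 15 'd': at 19 ·f
pos 16 'c': at 20
pos 17 'd': at 21
pos 18 'd': at 22
pos 19 'd': at 23  emit P5@[15:19]
pos 20 'b': at 10 ·f

Matches: [[7,5],[10,1],[14,2],[19,5]]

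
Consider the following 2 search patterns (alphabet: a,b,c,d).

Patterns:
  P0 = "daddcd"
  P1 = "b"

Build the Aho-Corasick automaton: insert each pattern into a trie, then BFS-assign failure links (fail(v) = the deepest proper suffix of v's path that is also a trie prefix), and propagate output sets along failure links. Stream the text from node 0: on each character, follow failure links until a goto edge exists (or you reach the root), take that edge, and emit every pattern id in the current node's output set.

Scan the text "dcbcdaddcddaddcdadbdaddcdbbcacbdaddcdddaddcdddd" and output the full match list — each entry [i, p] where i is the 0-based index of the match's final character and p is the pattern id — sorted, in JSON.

Construct AC machine:
Trie (insert patterns):
  n0 'ε': b→7 d→1
  n1 'd': a→2
  n2 'da': d→3
  n3 'dad': d→4
  n4 'dadd': c→5
  n5 'daddc': d→6
  n6 'daddcd': ·  [P0 ends]
  n7 'b': ·  [P1 ends]

BFS fail/out derivation:
  n1('d'): parent n0 fail=0; on 'd' 0 → fail=0;  out ∅∪∅=∅
  n7('b'): parent n0 fail=0; on 'b' 0 → fail=0;  out {1}∪∅={1}
  n2('da'): parent n1 fail=0; on 'a' 0 → fail=0;  out ∅∪∅=∅
  n3('dad'): parent n2 fail=0; on 'd' 0 → fail=1;  out ∅∪∅=∅
  n4('dadd'): parent n3 fail=1; on 'd' 1→0 → fail=1;  out ∅∪∅=∅
  n5('daddc'): parent n4 fail=1; on 'c' 1→0 → fail=0;  out ∅∪∅=∅
  n6('daddcd'): parent n5 fail=0; on 'd' 0 → fail=1;  out {0}∪∅={0}

Text stream:
i=0 'd': node 0→1
i=1 'c': node 1→0 ·f
i=2 'b': node 0→7  ** P1@[2:2]
i=3 'c': node 7→0 ·f
i=4 'd': node 0→1
i=5 'a': node 1→2
i=6 'd': node 2→3
i=7 'd': node 3→4
i=8 'c': node 4→5
i=9 'd': node 5→6  ** P0@[4:9]
i=10 'd': node 6→1 ·f
i=11 'a': node 1→2
i=12 'd': node 2→3
i=13 'd': node 3→4
i=14 'c': node 4→5
i=15 'd': node 5→6  ** P0@[10:15]
i=16 'a': node 6→2 ·f
i=17 'd': node 2→3
i=18 'b': node 3→7 ·f  ** P1@[18:18]
i=19 'd': node 7→1 ·f
i=20 'a': node 1→2
i=21 'd': node 2→3
i=22 'd': node 3→4
i=23 'c': node 4→5
i=24 'd': node 5→6  ** P0@[19:24]
i=25 'b': node 6→7 ·f  ** P1@[25:25]
i=26 'b': node 7→7 ·f  ** P1@[26:26]
i=27 'c': node 7→0 ·f
i=28 'a': node 0→0
i=29 'c': node 0→0
i=30 'b': node 0→7  ** P1@[30:30]
i=31 'd': node 7→1 ·f
i=32 'a': node 1→2
i=33 'd': node 2→3
i=34 'd': node 3→4
i=35 'c': node 4→5
i=36 'd': node 5→6  ** P0@[31:36]
i=37 'd': node 6→1 ·f
i=38 'd': node 1→1 ·f
i=39 'a': node 1→2
i=40 'd': node 2→3
i=41 'd': node 3→4
i=42 'c': node 4→5
i=43 'd': node 5→6  ** P0@[38:43]
i=44 'd': node 6→1 ·f
i=45 'd': node 1→1 ·f
i=46 'd': node 1→1 ·f

Matches: [[2,1],[9,0],[15,0],[18,1],[24,0],[25,1],[26,1],[30,1],[36,0],[43,0]]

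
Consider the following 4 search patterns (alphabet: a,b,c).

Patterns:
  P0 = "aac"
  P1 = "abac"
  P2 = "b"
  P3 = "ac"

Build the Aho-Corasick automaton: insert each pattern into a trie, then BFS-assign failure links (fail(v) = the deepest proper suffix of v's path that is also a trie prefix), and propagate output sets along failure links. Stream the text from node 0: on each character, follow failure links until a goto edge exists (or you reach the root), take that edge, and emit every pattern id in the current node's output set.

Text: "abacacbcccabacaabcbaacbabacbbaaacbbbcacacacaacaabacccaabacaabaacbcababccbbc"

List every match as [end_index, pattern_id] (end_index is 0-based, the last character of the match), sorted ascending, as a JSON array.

Build automaton:
Trie nodes:
  0='ε' goto a→1 b→7
  1='a' goto a→2 b→4 c→8
  2='aa' goto c→3
  3='aac' goto ·  ←P0
  4='ab' goto a→5
  5='aba' goto c→6
  6='abac' goto ·  ←P1
  7='b' goto ·  ←P2
  8='ac' goto ·  ←P3

Failure links (BFS by depth):
  n1('a'): parent n0 fail=0; on 'a' 0 → fail=0;  out ∅∪∅=∅
  n7('b'): parent n0 fail=0; on 'b' 0 → fail=0;  out {2}∪∅={2}
  n2('aa'): parent n1 fail=0; on 'a' 0 → fail=1;  out ∅∪∅=∅
  n4('ab'): parent n1 fail=0; on 'b' 0 → fail=7;  out ∅∪{2}={2}
  n8('ac'): parent n1 fail=0; on 'c' 0 → fail=0;  out {3}∪∅={3}
  n3('aac'): parent n2 fail=1; on 'c' 1 → fail=8;  out {0}∪{3}={0,3}
  n5('aba'): parent n4 fail=7; on 'a' 7→0 → fail=1;  out ∅∪∅=∅
  n6('abac'): parent n5 fail=1; on 'c' 1 → fail=8;  out {1}∪{3}={1,3}

Scan:
[0] read 'a'  n0⇒n1
[1] read 'b'  n1⇒n4  → match P2@[1:1]
[2] read 'a'  n4⇒n5
[3] read 'c'  n5⇒n6  → match P1@[0:3],P3@[2:3]
[4] read 'a'  n6⇒n1 (fail-walked)
[5] read 'c'  n1⇒n8  → match P3@[4:5]
[6] read 'b'  n8⇒n7 (fail-walked)  → match P2@[6:6]
[7] read 'c'  n7⇒n0 (fail-walked)
[8] read 'c'  n0⇒n0
[9] read 'c'  n0⇒n0
[10] read 'a'  n0⇒n1
[11] read 'b'  n1⇒n4  → match P2@[11:11]
[12] read 'a'  n4⇒n5
[13] read 'c'  n5⇒n6  → match P1@[10:13],P3@[12:13]
[14] read 'a'  n6⇒n1 (fail-walked)
[15] read 'a'  n1⇒n2
[16] read 'b'  n2⇒n4 (fail-walked)  → match P2@[16:16]
[17] read 'c'  n4⇒n0 (fail-walked)
[18] read 'b'  n0⇒n7  → match P2@[18:18]
[19] read 'a'  n7⇒n1 (fail-walked)
[20] read 'a'  n1⇒n2
[21] read 'c'  n2⇒n3  → match P0@[19:21],P3@[20:21]
[22] read 'b'  n3⇒n7 (fail-walked)  → match P2@[22:22]
[23] read 'a'  n7⇒n1 (fail-walked)
[24] read 'b'  n1⇒n4  → match P2@[24:24]
[25] read 'a'  n4⇒n5
[26] read 'c'  n5⇒n6  → match P1@[23:26],P3@[25:26]
[27] read 'b'  n6⇒n7 (fail-walked)  → match P2@[27:27]
[28] read 'b'  n7⇒n7 (fail-walked)  → match P2@[28:28]
[29] read 'a'  n7⇒n1 (fail-walked)
[30] read 'a'  n1⇒n2
[31] read 'a'  n2⇒n2 (fail-walked)
[32] read 'c'  n2⇒n3  → match P0@[30:32],P3@[31:32]
[33] read 'b'  n3⇒n7 (fail-walked)  → match P2@[33:33]
[34] read 'b'  n7⇒n7 (fail-walked)  → match P2@[34:34]
[35] read 'b'  n7⇒n7 (fail-walked)  → match P2@[35:35]
[36] read 'c'  n7⇒n0 (fail-walked)
[37] read 'a'  n0⇒n1
[38] read 'c'  n1⇒n8  → match P3@[37:38]
[39] read 'a'  n8⇒n1 (fail-walked)
[40] read 'c'  n1⇒n8  → match P3@[39:40]
[41] read 'a'  n8⇒n1 (fail-walked)
[42] read 'c'  n1⇒n8  → match P3@[41:42]
[43] read 'a'  n8⇒n1 (fail-walked)
[44] read 'a'  n1⇒n2
[45] read 'c'  n2⇒n3  → match P0@[43:45],P3@[44:45]
[46] read 'a'  n3⇒n1 (fail-walked)
[47] read 'a'  n1⇒n2
[48] read 'b'  n2⇒n4 (fail-walked)  → match P2@[48:48]
[49] read 'a'  n4⇒n5
[50] read 'c'  n5⇒n6  → match P1@[47:50],P3@[49:50]
[51] read 'c'  n6⇒n0 (fail-walked)
[52] read 'c'  n0⇒n0
[53] read 'a'  n0⇒n1
[54] read 'a'  n1⇒n2
[55] read 'b'  n2⇒n4 (fail-walked)  → match P2@[55:55]
[56] read 'a'  n4⇒n5
[57] read 'c'  n5⇒n6  → match P1@[54:57],P3@[56:57]
[58] read 'a'  n6⇒n1 (fail-walked)
[59] read 'a'  n1⇒n2
[60] read 'b'  n2⇒n4 (fail-walked)  → match P2@[60:60]
[61] read 'a'  n4⇒n5
[62] read 'a'  n5⇒n2 (fail-walked)
[63] read 'c'  n2⇒n3  → match P0@[61:63],P3@[62:63]
[64] read 'b'  n3⇒n7 (fail-walked)  → match P2@[64:64]
[65] read 'c'  n7⇒n0 (fail-walked)
[66] read 'a'  n0⇒n1
[67] read 'b'  n1⇒n4  → match P2@[67:67]
[68] read 'a'  n4⇒n5
[69] read 'b'  n5⇒n4 (fail-walked)  → match P2@[69:69]
[70] read 'c'  n4⇒n0 (fail-walked)
[71] read 'c'  n0⇒n0
[72] read 'b'  n0⇒n7  → match P2@[72:72]
[73] read 'b'  n7⇒n7 (fail-walked)  → match P2@[73:73]
[74] read 'c'  n7⇒n0 (fail-walked)

All matches (sorted): [[1,2],[3,1],[3,3],[5,3],[6,2],[11,2],[13,1],[13,3],[16,2],[18,2],[21,0],[21,3],[22,2],[24,2],[26,1],[26,3],[27,2],[28,2],[32,0],[32,3],[33,2],[34,2],[35,2],[38,3],[40,3],[42,3],[45,0],[45,3],[48,2],[50,1],[50,3],[55,2],[57,1],[57,3],[60,2],[63,0],[63,3],[64,2],[67,2],[69,2],[72,2],[73,2]]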